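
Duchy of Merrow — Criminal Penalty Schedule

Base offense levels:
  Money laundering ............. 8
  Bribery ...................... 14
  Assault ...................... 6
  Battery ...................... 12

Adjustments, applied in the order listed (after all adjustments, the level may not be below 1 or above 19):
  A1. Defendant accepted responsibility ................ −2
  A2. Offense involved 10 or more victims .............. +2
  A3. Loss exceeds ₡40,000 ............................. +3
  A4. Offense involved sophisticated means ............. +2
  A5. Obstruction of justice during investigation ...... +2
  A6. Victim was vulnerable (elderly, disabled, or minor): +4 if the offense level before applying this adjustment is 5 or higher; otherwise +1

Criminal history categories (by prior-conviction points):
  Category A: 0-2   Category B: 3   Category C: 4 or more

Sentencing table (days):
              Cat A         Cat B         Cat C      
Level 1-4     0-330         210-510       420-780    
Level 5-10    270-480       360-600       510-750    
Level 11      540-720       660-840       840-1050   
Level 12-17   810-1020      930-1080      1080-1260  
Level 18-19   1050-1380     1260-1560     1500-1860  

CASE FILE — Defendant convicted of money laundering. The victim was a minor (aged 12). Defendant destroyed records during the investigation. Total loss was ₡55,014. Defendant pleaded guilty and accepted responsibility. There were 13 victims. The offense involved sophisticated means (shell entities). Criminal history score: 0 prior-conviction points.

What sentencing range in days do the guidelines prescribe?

Base offense level for money laundering: 8.
A1 applies: 8 − 2 = 6.
A2 applies: 6 + 2 = 8.
A3 applies: 8 + 3 = 11.
A4 applies: 11 + 2 = 13.
A5 applies: 13 + 2 = 15.
A6 applies (level before this adjustment is 15 ≥ 5, so +4): 15 + 4 = 19.
Final offense level: 19.
Criminal history: 0 prior points → Category A (0-2).
Level 19 falls in the 18-19 band.
Grid: Level 18-19 × Category A = 1050-1380 days.

1050-1380 days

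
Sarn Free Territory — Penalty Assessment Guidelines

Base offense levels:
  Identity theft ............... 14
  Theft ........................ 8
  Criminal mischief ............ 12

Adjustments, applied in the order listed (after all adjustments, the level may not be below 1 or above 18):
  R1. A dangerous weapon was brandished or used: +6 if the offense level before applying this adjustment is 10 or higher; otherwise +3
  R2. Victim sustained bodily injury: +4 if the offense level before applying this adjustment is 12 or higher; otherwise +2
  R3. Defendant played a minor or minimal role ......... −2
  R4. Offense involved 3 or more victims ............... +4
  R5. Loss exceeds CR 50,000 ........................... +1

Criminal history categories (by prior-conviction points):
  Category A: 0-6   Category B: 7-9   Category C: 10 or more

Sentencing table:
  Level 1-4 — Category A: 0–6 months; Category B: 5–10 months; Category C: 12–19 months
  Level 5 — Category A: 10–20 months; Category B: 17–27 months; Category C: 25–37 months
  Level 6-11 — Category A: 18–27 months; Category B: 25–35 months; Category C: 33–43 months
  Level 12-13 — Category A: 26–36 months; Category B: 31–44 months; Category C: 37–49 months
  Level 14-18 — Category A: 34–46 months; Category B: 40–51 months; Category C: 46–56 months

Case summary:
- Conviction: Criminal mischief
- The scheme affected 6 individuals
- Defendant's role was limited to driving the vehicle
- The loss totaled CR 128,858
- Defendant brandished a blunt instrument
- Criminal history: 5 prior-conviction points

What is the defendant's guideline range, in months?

34-46 months

Base offense level for criminal mischief: 12.
R1 applies (level before this adjustment is 12 ≥ 10, so +6): 12 + 6 = 18.
R3 applies: 18 − 2 = 16.
R4 applies: 16 + 4 = 20.
R5 applies: 20 + 1 = 21.
Level 21 exceeds the maximum of 18; capped at 18.
Final offense level: 18.
Criminal history: 5 prior points → Category A (0-6).
Level 18 falls in the 14-18 band.
Grid: Level 14-18 × Category A = 34-46 months.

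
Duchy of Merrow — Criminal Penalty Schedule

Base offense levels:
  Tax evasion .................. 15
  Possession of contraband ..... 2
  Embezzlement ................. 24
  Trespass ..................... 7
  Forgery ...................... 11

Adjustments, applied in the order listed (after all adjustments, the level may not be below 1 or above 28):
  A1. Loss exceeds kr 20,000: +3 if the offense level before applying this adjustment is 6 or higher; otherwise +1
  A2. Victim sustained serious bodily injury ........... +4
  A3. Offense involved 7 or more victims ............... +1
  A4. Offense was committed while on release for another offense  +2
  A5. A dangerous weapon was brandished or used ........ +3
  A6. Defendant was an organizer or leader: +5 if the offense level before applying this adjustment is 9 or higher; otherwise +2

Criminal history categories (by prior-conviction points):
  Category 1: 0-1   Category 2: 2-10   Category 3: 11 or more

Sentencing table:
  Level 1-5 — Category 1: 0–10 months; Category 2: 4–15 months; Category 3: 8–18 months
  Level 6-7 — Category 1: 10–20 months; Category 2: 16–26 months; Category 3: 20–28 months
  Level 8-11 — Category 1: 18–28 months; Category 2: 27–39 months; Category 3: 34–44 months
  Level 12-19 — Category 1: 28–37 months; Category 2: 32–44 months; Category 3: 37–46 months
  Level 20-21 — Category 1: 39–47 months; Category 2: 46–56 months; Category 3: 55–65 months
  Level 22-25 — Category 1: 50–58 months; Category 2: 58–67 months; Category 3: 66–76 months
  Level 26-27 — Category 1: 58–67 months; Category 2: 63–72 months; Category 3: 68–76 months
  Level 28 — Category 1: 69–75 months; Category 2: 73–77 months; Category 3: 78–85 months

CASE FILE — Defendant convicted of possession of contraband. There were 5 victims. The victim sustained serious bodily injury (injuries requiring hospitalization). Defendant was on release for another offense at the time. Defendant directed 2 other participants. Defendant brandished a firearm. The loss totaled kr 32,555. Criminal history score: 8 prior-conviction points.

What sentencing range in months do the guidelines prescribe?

32-44 months

Base offense level for possession of contraband: 2.
A1 applies (level before this adjustment is 2 < 6, so +1): 2 + 1 = 3.
A2 applies: 3 + 4 = 7.
A4 applies: 7 + 2 = 9.
A5 applies: 9 + 3 = 12.
A6 applies (level before this adjustment is 12 ≥ 9, so +5): 12 + 5 = 17.
Final offense level: 17.
Criminal history: 8 prior points → Category 2 (2-10).
Level 17 falls in the 12-19 band.
Grid: Level 12-19 × Category 2 = 32-44 months.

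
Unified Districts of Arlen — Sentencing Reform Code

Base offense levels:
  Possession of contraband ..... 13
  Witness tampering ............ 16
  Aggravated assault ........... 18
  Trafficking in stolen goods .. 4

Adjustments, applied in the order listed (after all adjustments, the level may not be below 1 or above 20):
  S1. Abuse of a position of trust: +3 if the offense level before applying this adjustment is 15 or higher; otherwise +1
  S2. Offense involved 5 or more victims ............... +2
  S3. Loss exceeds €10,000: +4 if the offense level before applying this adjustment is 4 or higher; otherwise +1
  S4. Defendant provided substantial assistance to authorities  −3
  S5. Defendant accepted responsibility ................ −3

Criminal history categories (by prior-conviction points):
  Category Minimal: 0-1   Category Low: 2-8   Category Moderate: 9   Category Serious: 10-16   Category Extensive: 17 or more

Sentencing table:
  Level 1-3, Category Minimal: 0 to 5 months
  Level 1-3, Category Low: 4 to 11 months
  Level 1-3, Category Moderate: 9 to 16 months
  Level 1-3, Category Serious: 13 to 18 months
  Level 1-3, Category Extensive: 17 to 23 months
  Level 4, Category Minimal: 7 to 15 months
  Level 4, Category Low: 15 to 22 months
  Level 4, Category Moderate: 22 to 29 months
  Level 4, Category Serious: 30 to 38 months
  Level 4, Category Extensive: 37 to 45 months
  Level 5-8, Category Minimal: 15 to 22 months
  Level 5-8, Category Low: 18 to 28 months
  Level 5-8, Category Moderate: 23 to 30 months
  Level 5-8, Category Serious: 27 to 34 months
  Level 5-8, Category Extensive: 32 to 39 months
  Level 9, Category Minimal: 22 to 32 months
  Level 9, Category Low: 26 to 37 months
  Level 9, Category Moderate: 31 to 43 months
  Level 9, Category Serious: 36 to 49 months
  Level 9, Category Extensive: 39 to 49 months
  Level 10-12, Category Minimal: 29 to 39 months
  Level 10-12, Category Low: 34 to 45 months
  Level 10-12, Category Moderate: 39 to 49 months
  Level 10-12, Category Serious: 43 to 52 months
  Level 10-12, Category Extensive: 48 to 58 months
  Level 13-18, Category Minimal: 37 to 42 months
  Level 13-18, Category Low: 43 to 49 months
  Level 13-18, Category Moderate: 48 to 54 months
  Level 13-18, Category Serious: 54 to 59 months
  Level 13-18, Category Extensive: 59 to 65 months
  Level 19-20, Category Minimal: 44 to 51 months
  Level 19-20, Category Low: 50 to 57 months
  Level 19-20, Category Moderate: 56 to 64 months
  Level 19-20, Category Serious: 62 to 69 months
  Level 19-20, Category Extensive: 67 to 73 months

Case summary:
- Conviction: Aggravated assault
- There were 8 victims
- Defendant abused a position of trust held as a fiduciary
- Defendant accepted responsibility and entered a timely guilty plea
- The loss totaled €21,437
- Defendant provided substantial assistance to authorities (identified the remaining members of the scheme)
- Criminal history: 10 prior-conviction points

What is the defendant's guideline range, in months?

Base offense level for aggravated assault: 18.
S1 applies (level before this adjustment is 18 ≥ 15, so +3): 18 + 3 = 21.
S2 applies: 21 + 2 = 23.
S3 applies (level before this adjustment is 23 ≥ 4, so +4): 23 + 4 = 27.
S4 applies: 27 − 3 = 24.
S5 applies: 24 − 3 = 21.
Level 21 exceeds the maximum of 20; capped at 20.
Final offense level: 20.
Criminal history: 10 prior points → Category Serious (10-16).
Level 20 falls in the 19-20 band.
Grid: Level 19-20 × Category Serious = 62-69 months.

62-69 months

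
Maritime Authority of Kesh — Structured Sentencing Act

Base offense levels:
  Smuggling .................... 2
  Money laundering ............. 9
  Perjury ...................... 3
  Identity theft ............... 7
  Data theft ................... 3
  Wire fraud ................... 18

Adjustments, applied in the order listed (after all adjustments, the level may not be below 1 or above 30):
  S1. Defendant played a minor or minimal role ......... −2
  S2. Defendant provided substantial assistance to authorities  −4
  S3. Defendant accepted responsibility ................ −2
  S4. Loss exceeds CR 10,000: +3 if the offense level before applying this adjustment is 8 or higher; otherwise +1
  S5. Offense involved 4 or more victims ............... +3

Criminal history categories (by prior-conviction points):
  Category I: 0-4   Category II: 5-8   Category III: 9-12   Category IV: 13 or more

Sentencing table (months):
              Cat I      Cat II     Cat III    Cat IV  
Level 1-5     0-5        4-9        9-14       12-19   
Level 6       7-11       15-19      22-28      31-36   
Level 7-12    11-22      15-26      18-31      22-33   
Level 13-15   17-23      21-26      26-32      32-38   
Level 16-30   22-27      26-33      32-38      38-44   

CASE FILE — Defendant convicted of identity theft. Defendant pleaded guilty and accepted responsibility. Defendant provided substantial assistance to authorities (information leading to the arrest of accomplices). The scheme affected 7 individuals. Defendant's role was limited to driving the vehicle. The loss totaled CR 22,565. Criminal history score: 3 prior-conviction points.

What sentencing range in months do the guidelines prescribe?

0-5 months

Base offense level for identity theft: 7.
S1 applies: 7 − 2 = 5.
S2 applies: 5 − 4 = 1.
S3 applies: 1 − 2 = -1.
S4 applies (level before this adjustment is -1 < 8, so +1): -1 + 1 = 0.
S5 applies: 0 + 3 = 3.
Final offense level: 3.
Criminal history: 3 prior points → Category I (0-4).
Level 3 falls in the 1-5 band.
Grid: Level 1-5 × Category I = 0-5 months.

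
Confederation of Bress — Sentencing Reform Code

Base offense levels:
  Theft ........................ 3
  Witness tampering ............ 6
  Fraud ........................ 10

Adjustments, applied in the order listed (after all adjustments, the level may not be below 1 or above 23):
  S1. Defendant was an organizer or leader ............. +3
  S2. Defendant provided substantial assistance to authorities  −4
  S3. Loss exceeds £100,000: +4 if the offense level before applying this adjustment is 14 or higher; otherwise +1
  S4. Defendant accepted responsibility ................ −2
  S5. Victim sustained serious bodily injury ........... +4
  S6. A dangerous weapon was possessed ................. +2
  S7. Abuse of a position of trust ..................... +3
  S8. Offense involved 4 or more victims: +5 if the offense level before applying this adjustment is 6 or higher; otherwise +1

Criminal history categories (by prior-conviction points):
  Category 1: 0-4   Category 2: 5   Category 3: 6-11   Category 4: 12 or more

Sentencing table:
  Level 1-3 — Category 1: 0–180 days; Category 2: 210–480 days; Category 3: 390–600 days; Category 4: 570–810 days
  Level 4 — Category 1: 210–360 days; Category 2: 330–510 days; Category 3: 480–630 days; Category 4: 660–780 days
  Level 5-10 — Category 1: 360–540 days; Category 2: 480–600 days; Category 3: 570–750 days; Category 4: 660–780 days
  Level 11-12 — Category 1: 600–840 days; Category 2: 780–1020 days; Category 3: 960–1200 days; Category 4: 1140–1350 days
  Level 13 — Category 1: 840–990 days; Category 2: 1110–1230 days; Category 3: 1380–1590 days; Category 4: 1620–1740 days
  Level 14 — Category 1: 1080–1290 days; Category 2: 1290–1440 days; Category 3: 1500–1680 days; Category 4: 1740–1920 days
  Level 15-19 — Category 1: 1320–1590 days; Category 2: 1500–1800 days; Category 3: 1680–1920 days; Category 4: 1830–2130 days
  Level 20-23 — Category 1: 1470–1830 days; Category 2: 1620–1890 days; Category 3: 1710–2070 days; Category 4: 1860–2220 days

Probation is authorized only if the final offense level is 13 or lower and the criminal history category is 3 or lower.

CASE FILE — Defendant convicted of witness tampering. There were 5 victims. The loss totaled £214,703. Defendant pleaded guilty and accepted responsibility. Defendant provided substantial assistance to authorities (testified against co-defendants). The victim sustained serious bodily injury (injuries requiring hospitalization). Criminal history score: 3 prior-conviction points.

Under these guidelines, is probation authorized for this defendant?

Base offense level for witness tampering: 6.
S2 applies: 6 − 4 = 2.
S3 applies (level before this adjustment is 2 < 14, so +1): 2 + 1 = 3.
S4 applies: 3 − 2 = 1.
S5 applies: 1 + 4 = 5.
S7 does not apply.
S8 applies (level before this adjustment is 5 < 6, so +1): 5 + 1 = 6.
Final offense level: 6.
Criminal history: 3 prior points → Category 1 (0-4).
Level 6 falls in the 5-10 band.
Grid: Level 5-10 × Category 1 = 360-540 days.
Probation check: level 6 ≤ 13 and category 1 ≤ 3 → eligible.

Yes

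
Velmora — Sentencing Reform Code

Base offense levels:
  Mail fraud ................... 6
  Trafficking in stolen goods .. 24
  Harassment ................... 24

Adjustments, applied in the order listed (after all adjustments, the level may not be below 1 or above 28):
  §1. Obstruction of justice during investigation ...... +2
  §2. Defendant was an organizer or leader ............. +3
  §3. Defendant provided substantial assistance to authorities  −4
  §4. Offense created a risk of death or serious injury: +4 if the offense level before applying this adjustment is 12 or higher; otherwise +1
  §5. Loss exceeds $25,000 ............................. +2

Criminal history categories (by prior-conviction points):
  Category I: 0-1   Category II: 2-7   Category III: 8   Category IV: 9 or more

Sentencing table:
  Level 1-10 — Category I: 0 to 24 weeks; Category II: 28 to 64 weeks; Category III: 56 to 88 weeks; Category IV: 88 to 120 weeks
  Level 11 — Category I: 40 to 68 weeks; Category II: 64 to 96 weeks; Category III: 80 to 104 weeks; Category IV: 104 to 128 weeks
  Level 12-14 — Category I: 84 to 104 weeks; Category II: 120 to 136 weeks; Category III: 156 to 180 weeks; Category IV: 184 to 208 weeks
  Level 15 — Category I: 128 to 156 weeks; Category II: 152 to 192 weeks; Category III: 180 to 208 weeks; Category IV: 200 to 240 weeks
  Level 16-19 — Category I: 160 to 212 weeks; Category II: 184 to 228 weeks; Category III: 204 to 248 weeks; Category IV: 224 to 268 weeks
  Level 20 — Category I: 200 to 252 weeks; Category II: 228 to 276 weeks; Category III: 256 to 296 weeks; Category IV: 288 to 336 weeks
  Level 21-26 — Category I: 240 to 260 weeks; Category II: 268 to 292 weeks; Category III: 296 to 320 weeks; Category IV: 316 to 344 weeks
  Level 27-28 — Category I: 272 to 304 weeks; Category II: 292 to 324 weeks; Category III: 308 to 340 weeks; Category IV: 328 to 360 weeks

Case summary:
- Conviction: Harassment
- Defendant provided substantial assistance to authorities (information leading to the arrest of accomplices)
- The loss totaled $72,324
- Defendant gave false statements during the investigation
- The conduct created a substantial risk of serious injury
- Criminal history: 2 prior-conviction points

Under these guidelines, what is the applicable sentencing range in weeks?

Base offense level for harassment: 24.
§1 applies: 24 + 2 = 26.
§3 applies: 26 − 4 = 22.
§4 applies (level before this adjustment is 22 ≥ 12, so +4): 22 + 4 = 26.
§5 applies: 26 + 2 = 28.
Final offense level: 28.
Criminal history: 2 prior points → Category II (2-7).
Level 28 falls in the 27-28 band.
Grid: Level 27-28 × Category II = 292-324 weeks.

292-324 weeks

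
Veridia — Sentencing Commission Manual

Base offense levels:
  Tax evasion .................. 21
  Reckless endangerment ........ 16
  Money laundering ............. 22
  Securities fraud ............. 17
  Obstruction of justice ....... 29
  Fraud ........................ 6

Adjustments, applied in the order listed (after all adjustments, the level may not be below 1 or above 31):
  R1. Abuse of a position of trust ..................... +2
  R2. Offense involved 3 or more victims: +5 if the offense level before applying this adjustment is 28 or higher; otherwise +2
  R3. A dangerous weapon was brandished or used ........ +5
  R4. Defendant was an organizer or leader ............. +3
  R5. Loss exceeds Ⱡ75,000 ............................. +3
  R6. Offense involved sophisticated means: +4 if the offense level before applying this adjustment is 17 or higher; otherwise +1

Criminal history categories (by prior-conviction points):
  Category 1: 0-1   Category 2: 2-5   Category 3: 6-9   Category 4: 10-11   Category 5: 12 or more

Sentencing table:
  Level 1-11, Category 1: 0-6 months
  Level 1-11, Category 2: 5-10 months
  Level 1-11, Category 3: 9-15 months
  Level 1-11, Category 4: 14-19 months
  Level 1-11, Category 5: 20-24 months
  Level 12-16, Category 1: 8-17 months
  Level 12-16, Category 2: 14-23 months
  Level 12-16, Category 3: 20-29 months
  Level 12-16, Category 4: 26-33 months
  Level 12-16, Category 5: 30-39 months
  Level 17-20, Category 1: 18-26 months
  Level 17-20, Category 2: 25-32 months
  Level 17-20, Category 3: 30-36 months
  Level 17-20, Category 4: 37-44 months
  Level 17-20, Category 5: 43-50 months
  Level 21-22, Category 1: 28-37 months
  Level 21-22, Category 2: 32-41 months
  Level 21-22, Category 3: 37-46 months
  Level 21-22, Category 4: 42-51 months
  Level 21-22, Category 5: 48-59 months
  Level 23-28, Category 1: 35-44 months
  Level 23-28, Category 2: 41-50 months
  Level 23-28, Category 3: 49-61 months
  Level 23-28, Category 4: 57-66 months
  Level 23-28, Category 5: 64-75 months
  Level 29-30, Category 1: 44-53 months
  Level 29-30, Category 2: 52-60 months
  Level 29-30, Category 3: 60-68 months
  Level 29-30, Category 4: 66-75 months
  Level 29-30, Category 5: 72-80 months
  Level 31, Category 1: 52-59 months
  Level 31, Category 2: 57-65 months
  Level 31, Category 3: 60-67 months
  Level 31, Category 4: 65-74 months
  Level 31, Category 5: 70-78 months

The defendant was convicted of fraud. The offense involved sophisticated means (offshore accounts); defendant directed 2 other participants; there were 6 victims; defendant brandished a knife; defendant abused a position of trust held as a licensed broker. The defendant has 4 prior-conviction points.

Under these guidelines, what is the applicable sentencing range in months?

32-41 months

Base offense level for fraud: 6.
R1 applies: 6 + 2 = 8.
R2 applies (level before this adjustment is 8 < 28, so +2): 8 + 2 = 10.
R3 applies: 10 + 5 = 15.
R4 applies: 15 + 3 = 18.
R5 does not apply.
R6 applies (level before this adjustment is 18 ≥ 17, so +4): 18 + 4 = 22.
Final offense level: 22.
Criminal history: 4 prior points → Category 2 (2-5).
Level 22 falls in the 21-22 band.
Grid: Level 21-22 × Category 2 = 32-41 months.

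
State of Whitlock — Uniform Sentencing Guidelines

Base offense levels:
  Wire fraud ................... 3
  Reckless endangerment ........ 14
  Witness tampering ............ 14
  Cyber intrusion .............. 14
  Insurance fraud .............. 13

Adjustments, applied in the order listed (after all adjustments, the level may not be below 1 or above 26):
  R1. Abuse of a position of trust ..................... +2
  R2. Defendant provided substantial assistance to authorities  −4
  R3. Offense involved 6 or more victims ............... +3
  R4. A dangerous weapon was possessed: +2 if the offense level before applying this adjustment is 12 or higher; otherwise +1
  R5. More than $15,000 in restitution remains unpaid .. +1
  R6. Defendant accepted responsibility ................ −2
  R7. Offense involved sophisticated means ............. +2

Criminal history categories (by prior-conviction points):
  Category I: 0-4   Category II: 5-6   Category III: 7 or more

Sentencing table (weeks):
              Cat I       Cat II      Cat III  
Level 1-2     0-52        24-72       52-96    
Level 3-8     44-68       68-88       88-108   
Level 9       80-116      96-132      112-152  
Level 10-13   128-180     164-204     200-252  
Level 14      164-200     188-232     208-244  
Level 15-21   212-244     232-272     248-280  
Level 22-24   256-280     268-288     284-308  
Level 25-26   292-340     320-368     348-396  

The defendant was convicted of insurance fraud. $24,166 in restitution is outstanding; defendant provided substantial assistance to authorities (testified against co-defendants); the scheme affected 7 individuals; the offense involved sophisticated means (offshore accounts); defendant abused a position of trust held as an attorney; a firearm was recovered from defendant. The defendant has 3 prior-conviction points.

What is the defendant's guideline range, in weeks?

212-244 weeks

Base offense level for insurance fraud: 13.
R1 applies: 13 + 2 = 15.
R2 applies: 15 − 4 = 11.
R3 applies: 11 + 3 = 14.
R4 applies (level before this adjustment is 14 ≥ 12, so +2): 14 + 2 = 16.
R5 applies: 16 + 1 = 17.
R6 does not apply.
R7 applies: 17 + 2 = 19.
Final offense level: 19.
Criminal history: 3 prior points → Category I (0-4).
Level 19 falls in the 15-21 band.
Grid: Level 15-21 × Category I = 212-244 weeks.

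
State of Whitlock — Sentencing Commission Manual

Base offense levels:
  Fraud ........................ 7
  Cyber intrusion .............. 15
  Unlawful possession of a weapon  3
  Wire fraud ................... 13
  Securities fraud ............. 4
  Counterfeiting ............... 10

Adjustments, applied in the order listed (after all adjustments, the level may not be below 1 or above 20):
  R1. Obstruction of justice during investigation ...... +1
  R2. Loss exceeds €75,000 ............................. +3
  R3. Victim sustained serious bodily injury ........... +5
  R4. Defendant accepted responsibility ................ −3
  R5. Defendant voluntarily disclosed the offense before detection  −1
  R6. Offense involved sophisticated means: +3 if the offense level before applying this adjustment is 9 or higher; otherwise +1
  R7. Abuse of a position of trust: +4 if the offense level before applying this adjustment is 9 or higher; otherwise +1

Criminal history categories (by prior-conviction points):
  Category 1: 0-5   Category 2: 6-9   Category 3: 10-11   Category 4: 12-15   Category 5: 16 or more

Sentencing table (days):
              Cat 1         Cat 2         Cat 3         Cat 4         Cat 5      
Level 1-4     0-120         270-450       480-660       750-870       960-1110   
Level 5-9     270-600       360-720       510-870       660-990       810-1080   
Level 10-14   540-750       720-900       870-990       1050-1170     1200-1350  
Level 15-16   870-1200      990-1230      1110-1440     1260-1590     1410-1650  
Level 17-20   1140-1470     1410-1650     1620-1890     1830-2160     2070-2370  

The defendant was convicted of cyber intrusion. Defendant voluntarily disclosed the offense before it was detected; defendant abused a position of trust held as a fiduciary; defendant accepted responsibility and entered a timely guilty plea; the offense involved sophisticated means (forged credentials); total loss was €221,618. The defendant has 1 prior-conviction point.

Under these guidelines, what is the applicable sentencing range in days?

1140-1470 days

Base offense level for cyber intrusion: 15.
R2 applies: 15 + 3 = 18.
R3 does not apply.
R4 applies: 18 − 3 = 15.
R5 applies: 15 − 1 = 14.
R6 applies (level before this adjustment is 14 ≥ 9, so +3): 14 + 3 = 17.
R7 applies (level before this adjustment is 17 ≥ 9, so +4): 17 + 4 = 21.
Level 21 exceeds the maximum of 20; capped at 20.
Final offense level: 20.
Criminal history: 1 prior point → Category 1 (0-5).
Level 20 falls in the 17-20 band.
Grid: Level 17-20 × Category 1 = 1140-1470 days.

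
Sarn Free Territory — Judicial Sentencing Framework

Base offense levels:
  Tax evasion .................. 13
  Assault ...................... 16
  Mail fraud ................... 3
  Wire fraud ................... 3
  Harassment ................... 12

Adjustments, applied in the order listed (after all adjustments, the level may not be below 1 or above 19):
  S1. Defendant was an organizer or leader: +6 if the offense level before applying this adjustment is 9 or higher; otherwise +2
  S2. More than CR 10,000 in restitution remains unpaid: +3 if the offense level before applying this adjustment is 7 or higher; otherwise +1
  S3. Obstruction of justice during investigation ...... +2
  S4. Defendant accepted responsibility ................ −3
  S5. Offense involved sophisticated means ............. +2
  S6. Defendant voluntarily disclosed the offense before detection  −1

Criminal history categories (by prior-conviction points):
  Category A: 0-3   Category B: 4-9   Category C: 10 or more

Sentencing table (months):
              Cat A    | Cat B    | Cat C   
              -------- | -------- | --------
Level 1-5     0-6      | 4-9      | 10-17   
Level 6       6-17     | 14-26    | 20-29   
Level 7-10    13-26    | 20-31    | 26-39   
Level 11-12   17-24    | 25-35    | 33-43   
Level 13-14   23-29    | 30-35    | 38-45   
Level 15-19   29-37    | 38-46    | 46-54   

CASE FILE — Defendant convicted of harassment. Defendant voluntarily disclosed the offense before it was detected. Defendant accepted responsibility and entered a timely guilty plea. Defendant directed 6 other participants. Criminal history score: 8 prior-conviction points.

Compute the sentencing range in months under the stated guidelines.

30-35 months

Base offense level for harassment: 12.
S1 applies (level before this adjustment is 12 ≥ 9, so +6): 12 + 6 = 18.
S2 does not apply.
S4 applies: 18 − 3 = 15.
S6 applies: 15 − 1 = 14.
Final offense level: 14.
Criminal history: 8 prior points → Category B (4-9).
Level 14 falls in the 13-14 band.
Grid: Level 13-14 × Category B = 30-35 months.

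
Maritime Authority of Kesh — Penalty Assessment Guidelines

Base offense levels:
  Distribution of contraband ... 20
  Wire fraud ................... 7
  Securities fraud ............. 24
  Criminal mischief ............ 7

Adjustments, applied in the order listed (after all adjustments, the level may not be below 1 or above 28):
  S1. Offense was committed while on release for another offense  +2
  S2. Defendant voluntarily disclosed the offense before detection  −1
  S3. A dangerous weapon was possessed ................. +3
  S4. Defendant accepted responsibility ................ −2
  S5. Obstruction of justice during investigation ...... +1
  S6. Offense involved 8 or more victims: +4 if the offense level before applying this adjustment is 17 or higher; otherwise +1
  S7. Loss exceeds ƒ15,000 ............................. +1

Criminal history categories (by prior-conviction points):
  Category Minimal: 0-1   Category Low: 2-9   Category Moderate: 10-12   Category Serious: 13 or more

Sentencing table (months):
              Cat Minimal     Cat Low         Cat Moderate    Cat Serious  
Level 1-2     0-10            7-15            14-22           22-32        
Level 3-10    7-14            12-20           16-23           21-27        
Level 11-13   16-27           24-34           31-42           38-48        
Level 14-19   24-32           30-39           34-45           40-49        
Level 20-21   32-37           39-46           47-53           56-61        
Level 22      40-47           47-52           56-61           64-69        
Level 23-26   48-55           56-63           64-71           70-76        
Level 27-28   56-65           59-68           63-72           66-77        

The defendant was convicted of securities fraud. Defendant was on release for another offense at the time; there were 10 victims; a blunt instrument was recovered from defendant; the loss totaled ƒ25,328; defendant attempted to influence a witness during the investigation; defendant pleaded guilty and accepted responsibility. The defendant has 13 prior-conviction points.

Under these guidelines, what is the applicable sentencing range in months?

66-77 months

Base offense level for securities fraud: 24.
S1 applies: 24 + 2 = 26.
S3 applies: 26 + 3 = 29.
S4 applies: 29 − 2 = 27.
S5 applies: 27 + 1 = 28.
S6 applies (level before this adjustment is 28 ≥ 17, so +4): 28 + 4 = 32.
S7 applies: 32 + 1 = 33.
Level 33 exceeds the maximum of 28; capped at 28.
Final offense level: 28.
Criminal history: 13 prior points → Category Serious (13+).
Level 28 falls in the 27-28 band.
Grid: Level 27-28 × Category Serious = 66-77 months.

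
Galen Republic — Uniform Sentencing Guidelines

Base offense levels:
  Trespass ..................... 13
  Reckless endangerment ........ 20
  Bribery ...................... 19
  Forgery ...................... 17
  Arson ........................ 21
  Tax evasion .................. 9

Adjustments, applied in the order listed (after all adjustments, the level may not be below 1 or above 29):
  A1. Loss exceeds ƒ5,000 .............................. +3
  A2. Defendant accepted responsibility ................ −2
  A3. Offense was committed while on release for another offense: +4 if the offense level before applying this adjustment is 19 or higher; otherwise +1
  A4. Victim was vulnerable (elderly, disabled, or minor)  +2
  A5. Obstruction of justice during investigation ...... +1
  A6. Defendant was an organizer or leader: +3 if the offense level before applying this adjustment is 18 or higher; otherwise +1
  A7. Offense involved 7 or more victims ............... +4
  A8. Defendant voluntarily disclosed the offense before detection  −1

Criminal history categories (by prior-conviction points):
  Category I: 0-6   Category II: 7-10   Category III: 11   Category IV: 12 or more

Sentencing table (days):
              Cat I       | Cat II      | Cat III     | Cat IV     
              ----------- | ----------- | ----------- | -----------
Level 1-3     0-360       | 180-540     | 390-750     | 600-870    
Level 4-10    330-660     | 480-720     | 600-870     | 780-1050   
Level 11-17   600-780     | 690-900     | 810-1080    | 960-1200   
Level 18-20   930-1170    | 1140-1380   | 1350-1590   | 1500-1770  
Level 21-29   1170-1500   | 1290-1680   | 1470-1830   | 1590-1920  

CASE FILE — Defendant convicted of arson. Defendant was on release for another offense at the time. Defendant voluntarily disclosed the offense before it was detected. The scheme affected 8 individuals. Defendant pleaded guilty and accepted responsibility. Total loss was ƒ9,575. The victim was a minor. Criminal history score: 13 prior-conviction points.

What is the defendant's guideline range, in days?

1590-1920 days

Base offense level for arson: 21.
A1 applies: 21 + 3 = 24.
A2 applies: 24 − 2 = 22.
A3 applies (level before this adjustment is 22 ≥ 19, so +4): 22 + 4 = 26.
A4 applies: 26 + 2 = 28.
A7 applies: 28 + 4 = 32.
A8 applies: 32 − 1 = 31.
Level 31 exceeds the maximum of 29; capped at 29.
Final offense level: 29.
Criminal history: 13 prior points → Category IV (12+).
Level 29 falls in the 21-29 band.
Grid: Level 21-29 × Category IV = 1590-1920 days.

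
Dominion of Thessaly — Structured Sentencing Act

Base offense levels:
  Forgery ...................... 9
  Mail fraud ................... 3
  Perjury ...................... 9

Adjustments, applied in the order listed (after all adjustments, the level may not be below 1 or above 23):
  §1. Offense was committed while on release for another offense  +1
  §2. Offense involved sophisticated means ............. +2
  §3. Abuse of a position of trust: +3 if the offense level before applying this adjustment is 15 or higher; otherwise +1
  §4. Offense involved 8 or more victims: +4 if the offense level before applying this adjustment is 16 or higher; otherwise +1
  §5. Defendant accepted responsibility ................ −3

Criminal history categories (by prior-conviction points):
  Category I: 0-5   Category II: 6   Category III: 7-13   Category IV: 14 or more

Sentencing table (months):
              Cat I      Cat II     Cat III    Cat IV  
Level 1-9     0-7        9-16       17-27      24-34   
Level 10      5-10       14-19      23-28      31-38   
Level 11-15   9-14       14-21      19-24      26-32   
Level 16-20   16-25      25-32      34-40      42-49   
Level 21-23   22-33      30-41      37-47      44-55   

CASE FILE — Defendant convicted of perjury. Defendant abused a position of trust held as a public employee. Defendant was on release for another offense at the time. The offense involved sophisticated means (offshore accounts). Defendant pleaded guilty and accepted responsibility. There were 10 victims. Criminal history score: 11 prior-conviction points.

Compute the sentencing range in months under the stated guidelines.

Base offense level for perjury: 9.
§1 applies: 9 + 1 = 10.
§2 applies: 10 + 2 = 12.
§3 applies (level before this adjustment is 12 < 15, so +1): 12 + 1 = 13.
§4 applies (level before this adjustment is 13 < 16, so +1): 13 + 1 = 14.
§5 applies: 14 − 3 = 11.
Final offense level: 11.
Criminal history: 11 prior points → Category III (7-13).
Level 11 falls in the 11-15 band.
Grid: Level 11-15 × Category III = 19-24 months.

19-24 months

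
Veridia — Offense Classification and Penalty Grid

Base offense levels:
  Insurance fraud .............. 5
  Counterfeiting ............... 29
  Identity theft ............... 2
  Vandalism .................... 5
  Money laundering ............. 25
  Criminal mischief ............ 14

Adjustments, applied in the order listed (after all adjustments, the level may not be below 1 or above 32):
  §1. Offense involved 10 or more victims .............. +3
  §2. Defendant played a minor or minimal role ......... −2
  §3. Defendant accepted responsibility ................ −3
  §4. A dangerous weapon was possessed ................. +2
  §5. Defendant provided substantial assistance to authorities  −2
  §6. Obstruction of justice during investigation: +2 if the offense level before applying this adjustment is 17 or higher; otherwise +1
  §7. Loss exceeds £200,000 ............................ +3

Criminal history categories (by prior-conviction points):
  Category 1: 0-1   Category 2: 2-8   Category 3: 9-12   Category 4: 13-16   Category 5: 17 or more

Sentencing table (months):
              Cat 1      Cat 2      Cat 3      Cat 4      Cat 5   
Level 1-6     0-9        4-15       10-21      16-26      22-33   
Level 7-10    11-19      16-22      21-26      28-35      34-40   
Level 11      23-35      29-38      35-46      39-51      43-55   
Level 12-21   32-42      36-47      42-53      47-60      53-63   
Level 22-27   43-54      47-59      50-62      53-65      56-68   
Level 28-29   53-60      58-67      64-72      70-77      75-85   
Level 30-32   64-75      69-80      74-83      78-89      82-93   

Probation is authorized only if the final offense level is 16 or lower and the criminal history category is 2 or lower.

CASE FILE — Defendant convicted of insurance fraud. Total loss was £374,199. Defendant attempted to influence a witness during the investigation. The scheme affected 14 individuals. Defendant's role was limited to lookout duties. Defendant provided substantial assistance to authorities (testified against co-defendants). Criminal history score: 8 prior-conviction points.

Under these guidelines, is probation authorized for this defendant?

Yes

Base offense level for insurance fraud: 5.
§1 applies: 5 + 3 = 8.
§2 applies: 8 − 2 = 6.
§3 does not apply.
§4 does not apply.
§5 applies: 6 − 2 = 4.
§6 applies (level before this adjustment is 4 < 17, so +1): 4 + 1 = 5.
§7 applies: 5 + 3 = 8.
Final offense level: 8.
Criminal history: 8 prior points → Category 2 (2-8).
Level 8 falls in the 7-10 band.
Grid: Level 7-10 × Category 2 = 16-22 months.
Probation check: level 8 ≤ 16 and category 2 ≤ 2 → eligible.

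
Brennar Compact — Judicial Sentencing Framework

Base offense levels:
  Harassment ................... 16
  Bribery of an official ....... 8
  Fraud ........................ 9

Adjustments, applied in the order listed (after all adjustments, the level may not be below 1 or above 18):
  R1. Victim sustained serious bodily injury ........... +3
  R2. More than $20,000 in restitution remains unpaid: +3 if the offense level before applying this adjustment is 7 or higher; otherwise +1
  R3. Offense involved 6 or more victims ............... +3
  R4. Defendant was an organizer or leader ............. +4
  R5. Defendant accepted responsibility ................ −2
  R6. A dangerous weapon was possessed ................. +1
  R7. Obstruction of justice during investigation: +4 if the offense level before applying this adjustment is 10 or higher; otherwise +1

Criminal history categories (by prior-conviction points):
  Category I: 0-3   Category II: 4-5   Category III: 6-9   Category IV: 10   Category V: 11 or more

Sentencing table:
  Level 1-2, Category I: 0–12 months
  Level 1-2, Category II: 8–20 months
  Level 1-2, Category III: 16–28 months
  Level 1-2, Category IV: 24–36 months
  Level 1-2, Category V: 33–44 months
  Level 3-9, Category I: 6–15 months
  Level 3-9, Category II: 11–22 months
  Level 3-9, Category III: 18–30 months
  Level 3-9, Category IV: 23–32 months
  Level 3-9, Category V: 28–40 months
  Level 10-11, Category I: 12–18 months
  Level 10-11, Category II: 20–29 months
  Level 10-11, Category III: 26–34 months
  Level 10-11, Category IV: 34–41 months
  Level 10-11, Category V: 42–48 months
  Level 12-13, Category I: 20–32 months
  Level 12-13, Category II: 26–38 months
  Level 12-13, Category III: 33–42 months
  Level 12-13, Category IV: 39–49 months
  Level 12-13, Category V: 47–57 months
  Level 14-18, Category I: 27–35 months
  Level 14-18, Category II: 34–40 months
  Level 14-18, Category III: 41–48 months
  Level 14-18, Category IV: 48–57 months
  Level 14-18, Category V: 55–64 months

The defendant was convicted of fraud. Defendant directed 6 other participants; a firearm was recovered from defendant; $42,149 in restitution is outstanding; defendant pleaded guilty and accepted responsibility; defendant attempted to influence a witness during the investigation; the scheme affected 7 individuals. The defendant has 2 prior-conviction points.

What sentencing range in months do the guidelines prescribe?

27-35 months

Base offense level for fraud: 9.
R2 applies (level before this adjustment is 9 ≥ 7, so +3): 9 + 3 = 12.
R3 applies: 12 + 3 = 15.
R4 applies: 15 + 4 = 19.
R5 applies: 19 − 2 = 17.
R6 applies: 17 + 1 = 18.
R7 applies (level before this adjustment is 18 ≥ 10, so +4): 18 + 4 = 22.
Level 22 exceeds the maximum of 18; capped at 18.
Final offense level: 18.
Criminal history: 2 prior points → Category I (0-3).
Level 18 falls in the 14-18 band.
Grid: Level 14-18 × Category I = 27-35 months.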